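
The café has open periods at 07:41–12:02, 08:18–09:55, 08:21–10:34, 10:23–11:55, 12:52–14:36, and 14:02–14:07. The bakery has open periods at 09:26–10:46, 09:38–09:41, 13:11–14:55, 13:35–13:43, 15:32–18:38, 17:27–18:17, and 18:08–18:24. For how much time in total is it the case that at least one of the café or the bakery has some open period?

9 h 30 min

First set merges to 07:41-12:02, 12:52-14:36.
Second set merges to 09:26-10:46, 13:11-14:55, 15:32-18:38.
A ∪ B = 07:41-12:02, 12:52-14:55, 15:32-18:38.
Total: 4 h 21 min + 2 h 3 min + 3 h 6 min = 9 h 30 min.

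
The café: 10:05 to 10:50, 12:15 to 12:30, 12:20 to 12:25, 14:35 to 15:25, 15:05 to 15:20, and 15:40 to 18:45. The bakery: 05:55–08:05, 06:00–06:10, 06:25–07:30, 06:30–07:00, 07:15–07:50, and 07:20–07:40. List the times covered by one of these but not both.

A, merged: 10:05–10:50, 12:15–12:30, 14:35–15:25, 15:40–18:45.
B, merged: 05:55–08:05.
A but not B: 10:05–10:50, 12:15–12:30, 14:35–15:25, 15:40–18:45.
B but not A: 05:55–08:05.
Combining gives A △ B.

05:55–08:05, 10:05–10:50, 12:15–12:30, 14:35–15:25, 15:40–18:45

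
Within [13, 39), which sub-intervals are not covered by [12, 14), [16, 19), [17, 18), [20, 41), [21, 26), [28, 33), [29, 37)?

[14, 16) ∪ [19, 20)

Covered (merged): [12, 14), [16, 19), [20, 41).
Gaps within [13, 39): [14, 16), [19, 20).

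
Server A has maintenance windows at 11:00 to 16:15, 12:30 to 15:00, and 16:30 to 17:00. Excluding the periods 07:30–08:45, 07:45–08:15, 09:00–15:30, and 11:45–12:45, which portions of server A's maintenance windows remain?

A, merged: 11:00–16:15, 16:30–17:00.
B, merged: 07:30–08:45, 09:00–15:30.
11:00–16:15 \ B = 15:30–16:15.
16:30–17:00: nothing removed.

15:30–16:15, 16:30–17:00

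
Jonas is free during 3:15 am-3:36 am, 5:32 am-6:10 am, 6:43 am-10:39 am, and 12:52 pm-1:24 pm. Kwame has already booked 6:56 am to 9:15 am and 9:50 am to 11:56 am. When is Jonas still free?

3:15 am–3:36 am: nothing removed.
5:32 am–6:10 am: nothing removed.
6:43 am–10:39 am \ B = 6:43 am–6:56 am, 9:15 am–9:50 am.
12:52 pm–1:24 pm: nothing removed.

3:15 am–3:36 am, 5:32 am–6:10 am, 6:43 am–6:56 am, 9:15 am–9:50 am, 12:52 pm–1:24 pm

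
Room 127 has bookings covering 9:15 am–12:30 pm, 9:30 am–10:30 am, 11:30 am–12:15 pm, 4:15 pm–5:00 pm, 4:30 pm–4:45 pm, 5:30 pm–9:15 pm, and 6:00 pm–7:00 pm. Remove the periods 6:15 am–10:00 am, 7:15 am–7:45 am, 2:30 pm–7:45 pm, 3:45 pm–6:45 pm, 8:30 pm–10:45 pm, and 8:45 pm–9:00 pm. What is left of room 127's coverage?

10:00 am–12:30 pm, 7:45 pm–8:30 pm

A, merged: 9:15 am–12:30 pm, 4:15 pm–5:00 pm, 5:30 pm–9:15 pm.
B, merged: 6:15 am–10:00 am, 2:30 pm–7:45 pm, 8:30 pm–10:45 pm.
9:15 am–12:30 pm with B removed leaves 10:00 am–12:30 pm.
4:15 pm–5:00 pm lies entirely inside B → drops out.
5:30 pm–9:15 pm with B removed leaves 7:45 pm–8:30 pm.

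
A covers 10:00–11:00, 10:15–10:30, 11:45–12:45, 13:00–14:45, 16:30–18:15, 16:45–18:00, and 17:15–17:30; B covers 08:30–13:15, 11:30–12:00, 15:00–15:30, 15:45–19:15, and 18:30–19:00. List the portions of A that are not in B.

Merge the first list: 10:00–11:00, 11:45–12:45, 13:00–14:45, 16:30–18:15.
Merge the second list: 08:30–13:15, 15:00–15:30, 15:45–19:15.
10:00–11:00 lies entirely inside B → drops out.
11:45–12:45 lies entirely inside B → drops out.
13:00–14:45 with B removed leaves 13:15–14:45.
16:30–18:15 lies entirely inside B → drops out.

13:15–14:45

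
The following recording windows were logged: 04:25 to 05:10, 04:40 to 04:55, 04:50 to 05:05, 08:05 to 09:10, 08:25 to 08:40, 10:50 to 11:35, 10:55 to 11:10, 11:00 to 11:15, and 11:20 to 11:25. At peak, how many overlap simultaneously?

3

At 04:50, 3 of the intervals are simultaneously active.
No point has more.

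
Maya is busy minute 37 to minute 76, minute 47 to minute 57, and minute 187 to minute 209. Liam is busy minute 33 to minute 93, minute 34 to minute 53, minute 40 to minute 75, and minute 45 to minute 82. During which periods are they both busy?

minute 37 to minute 76

Merge the first list: minute 37 to minute 76, minute 187 to minute 209.
Merge the second list: minute 33 to minute 93.
minute 37 to minute 76 overlaps B on minute 37 to minute 76.
minute 187 to minute 209 falls entirely outside B.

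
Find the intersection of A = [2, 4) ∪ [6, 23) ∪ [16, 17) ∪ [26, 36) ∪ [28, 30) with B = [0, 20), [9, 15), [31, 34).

[2, 4) ∪ [6, 20) ∪ [31, 34)

First set merges to [2, 4), [6, 23), [26, 36).
Second set merges to [0, 20), [31, 34).
[2, 4) overlaps B on [2, 4).
[6, 23) overlaps B on [6, 20).
[26, 36) overlaps B on [31, 34).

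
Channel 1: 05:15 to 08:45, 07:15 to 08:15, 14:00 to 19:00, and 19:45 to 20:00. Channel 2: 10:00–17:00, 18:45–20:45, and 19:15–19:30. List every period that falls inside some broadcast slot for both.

Merge the first list: 05:15–08:45, 14:00–19:00, 19:45–20:00.
Merge the second list: 10:00–17:00, 18:45–20:45.
05:15–08:45 meets no B interval.
14:00–19:00 ∩ B → 14:00–17:00, 18:45–19:00.
19:45–20:00 ∩ B → 19:45–20:00.

14:00–17:00, 18:45–19:00, 19:45–20:00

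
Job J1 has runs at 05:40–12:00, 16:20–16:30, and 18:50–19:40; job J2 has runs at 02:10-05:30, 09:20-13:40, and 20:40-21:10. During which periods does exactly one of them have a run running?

02:10–05:30, 05:40–09:20, 12:00–13:40, 16:20–16:30, 18:50–19:40, 20:40–21:10

Only in the first: 05:40–09:20, 16:20–16:30, 18:50–19:40.
Only in the second: 02:10–05:30, 12:00–13:40, 20:40–21:10.
Together these are the periods covered by exactly one.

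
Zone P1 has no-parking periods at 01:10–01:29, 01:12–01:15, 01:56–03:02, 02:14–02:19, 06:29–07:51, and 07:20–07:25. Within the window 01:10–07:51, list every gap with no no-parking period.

01:29–01:56, 03:02–06:29

Covered (merged): 01:10–01:29, 01:56–03:02, 06:29–07:51.
Gaps within 01:10–07:51: 01:29–01:56, 03:02–06:29.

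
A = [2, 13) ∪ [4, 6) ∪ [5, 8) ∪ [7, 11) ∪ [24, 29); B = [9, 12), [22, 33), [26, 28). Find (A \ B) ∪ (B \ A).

First set merges to [2, 13), [24, 29).
Second set merges to [9, 12), [22, 33).
A \ B = [2, 9), [12, 13).
B \ A = [22, 24), [29, 33).
Union of the two gives the symmetric difference.

[2, 9) ∪ [12, 13) ∪ [22, 24) ∪ [29, 33)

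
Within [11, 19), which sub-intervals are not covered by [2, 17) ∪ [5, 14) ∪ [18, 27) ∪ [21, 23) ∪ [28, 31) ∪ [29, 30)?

[17, 18)

After merging, the occupied span is [2, 17), [18, 27), [28, 31).
Uncovered inside [11, 19): [17, 18).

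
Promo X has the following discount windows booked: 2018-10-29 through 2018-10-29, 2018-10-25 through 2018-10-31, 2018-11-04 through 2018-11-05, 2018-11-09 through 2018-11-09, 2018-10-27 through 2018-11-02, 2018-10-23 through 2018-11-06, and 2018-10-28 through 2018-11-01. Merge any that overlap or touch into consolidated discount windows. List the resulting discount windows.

Sort by start: 2018-10-23 through 2018-11-06, 2018-10-25 through 2018-10-31, 2018-10-27 through 2018-11-02, 2018-10-28 through 2018-11-01, 2018-10-29 through 2018-10-29, 2018-11-04 through 2018-11-05, 2018-11-09 through 2018-11-09.
2018-10-25 through 2018-10-31 overlaps/touches 2018-10-23 through 2018-11-06 → extend to 2018-10-23 through 2018-11-06.
2018-10-27 through 2018-11-02 overlaps/touches 2018-10-23 through 2018-11-06 → extend to 2018-10-23 through 2018-11-06.
2018-10-28 through 2018-11-01 overlaps/touches 2018-10-23 through 2018-11-06 → extend to 2018-10-23 through 2018-11-06.
2018-10-29 through 2018-10-29 overlaps/touches 2018-10-23 through 2018-11-06 → extend to 2018-10-23 through 2018-11-06.
2018-11-04 through 2018-11-05 overlaps/touches 2018-10-23 through 2018-11-06 → extend to 2018-10-23 through 2018-11-06.
2018-11-09 through 2018-11-09 is disjoint → start new block.

2018-10-23 through 2018-11-06, 2018-11-09 through 2018-11-09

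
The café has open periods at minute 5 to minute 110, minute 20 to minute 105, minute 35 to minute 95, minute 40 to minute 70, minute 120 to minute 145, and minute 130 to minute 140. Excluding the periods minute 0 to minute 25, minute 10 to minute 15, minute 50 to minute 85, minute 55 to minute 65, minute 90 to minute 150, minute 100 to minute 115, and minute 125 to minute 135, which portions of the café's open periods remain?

minute 25 to minute 50, minute 85 to minute 90

A, merged: minute 5 to minute 110, minute 120 to minute 145.
B, merged: minute 0 to minute 25, minute 50 to minute 85, minute 90 to minute 150.
minute 5 to minute 110 minus B → minute 25 to minute 50, minute 85 to minute 90.
minute 120 to minute 145: fully covered by B → removed.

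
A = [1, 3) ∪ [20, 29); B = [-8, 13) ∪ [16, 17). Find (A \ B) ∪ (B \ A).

[-8, 1) ∪ [3, 13) ∪ [16, 17) ∪ [20, 29)

A \ B = [20, 29).
B \ A = [-8, 1), [3, 13), [16, 17).
Union of the two gives the symmetric difference.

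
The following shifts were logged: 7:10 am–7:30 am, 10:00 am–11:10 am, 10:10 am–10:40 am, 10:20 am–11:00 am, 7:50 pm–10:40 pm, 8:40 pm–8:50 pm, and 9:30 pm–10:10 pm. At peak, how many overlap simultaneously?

3

At 10:20 am, 3 of the intervals are simultaneously active.
No point has more.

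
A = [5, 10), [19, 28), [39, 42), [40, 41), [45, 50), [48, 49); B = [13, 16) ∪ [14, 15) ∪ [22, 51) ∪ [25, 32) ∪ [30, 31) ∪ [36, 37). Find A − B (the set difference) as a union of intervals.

[5, 10) ∪ [19, 22)

Merge the first list: [5, 10), [19, 28), [39, 42), [45, 50).
Merge the second list: [13, 16), [22, 51).
[5, 10): nothing removed.
[19, 28) \ B = [19, 22).
[39, 42): entirely removed.
[45, 50): entirely removed.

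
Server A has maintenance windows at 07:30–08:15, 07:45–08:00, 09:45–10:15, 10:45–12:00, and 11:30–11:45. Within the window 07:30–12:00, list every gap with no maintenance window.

08:15-09:45, 10:15-10:45

Covered (merged): 07:30-08:15, 09:45-10:15, 10:45-12:00.
Uncovered inside 07:30-12:00: 08:15-09:45, 10:15-10:45.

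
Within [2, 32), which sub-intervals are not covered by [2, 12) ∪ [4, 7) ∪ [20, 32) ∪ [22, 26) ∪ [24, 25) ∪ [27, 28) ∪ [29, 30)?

[12, 20)

Covered (merged): [2, 12), [20, 32).
Complement within [2, 32): [12, 20).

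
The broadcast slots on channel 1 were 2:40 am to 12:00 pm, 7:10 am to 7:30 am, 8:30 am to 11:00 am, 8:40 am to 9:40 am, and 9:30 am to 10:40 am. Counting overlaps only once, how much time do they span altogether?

9 h 20 min

Merged: 2:40 am–12:00 pm.
Length: 9 h 20 min.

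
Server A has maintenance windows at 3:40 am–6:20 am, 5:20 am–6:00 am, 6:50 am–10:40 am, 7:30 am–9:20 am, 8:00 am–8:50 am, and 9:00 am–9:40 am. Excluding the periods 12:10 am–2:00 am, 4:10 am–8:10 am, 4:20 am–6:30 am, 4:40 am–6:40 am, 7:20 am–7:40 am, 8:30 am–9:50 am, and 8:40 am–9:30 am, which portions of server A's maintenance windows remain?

Merge the first list: 3:40 am–6:20 am, 6:50 am–10:40 am.
Merge the second list: 12:10 am–2:00 am, 4:10 am–8:10 am, 8:30 am–9:50 am.
3:40 am–6:20 am with B removed leaves 3:40 am–4:10 am.
6:50 am–10:40 am with B removed leaves 8:10 am–8:30 am, 9:50 am–10:40 am.

3:40 am–4:10 am, 8:10 am–8:30 am, 9:50 am–10:40 am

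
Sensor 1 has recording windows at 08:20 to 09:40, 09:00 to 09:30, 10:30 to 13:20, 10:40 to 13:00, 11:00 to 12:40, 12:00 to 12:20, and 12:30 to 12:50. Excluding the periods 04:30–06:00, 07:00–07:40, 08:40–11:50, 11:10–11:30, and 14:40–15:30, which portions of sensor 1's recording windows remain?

Merge the first list: 08:20-09:40, 10:30-13:20.
Merge the second list: 04:30-06:00, 07:00-07:40, 08:40-11:50, 14:40-15:30.
08:20-09:40 with B removed leaves 08:20-08:40.
10:30-13:20 with B removed leaves 11:50-13:20.

08:20-08:40, 11:50-13:20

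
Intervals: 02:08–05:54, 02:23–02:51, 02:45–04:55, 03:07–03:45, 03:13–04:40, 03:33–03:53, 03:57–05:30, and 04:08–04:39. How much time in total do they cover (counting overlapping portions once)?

3 h 46 min

Merged: 02:08–05:54.
Length: 3 h 46 min.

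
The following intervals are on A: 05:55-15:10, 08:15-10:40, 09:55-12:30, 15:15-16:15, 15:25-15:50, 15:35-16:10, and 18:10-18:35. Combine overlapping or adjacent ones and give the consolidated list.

08:15–10:40 overlaps/touches 05:55–15:10 → extend to 05:55–15:10.
09:55–12:30 overlaps/touches 05:55–15:10 → extend to 05:55–15:10.
15:15–16:15 is disjoint → start new block.
15:25–15:50 overlaps/touches 15:15–16:15 → extend to 15:15–16:15.
15:35–16:10 overlaps/touches 15:15–16:15 → extend to 15:15–16:15.
18:10–18:35 is disjoint → start new block.

05:55–15:10, 15:15–16:15, 18:10–18:35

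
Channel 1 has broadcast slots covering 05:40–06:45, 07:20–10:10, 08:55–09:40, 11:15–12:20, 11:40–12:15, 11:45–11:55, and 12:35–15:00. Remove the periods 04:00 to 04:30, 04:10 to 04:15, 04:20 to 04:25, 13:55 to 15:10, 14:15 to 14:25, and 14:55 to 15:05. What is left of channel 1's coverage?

05:40-06:45, 07:20-10:10, 11:15-12:20, 12:35-13:55

Merge the first list: 05:40-06:45, 07:20-10:10, 11:15-12:20, 12:35-15:00.
Merge the second list: 04:00-04:30, 13:55-15:10.
05:40-06:45: nothing removed.
07:20-10:10: nothing removed.
11:15-12:20: nothing removed.
12:35-15:00 \ B = 12:35-13:55.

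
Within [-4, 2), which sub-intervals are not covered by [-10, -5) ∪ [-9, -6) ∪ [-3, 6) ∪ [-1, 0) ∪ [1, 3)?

[-4, -3)

The merged coverage is [-10, -5), [-3, 6).
Complement within [-4, 2): [-4, -3).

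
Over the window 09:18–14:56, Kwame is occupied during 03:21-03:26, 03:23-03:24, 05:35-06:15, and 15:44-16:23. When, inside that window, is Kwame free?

The merged coverage is 03:21–03:26, 05:35–06:15, 15:44–16:23.
Uncovered inside 09:18–14:56: 09:18–14:56.

09:18–14:56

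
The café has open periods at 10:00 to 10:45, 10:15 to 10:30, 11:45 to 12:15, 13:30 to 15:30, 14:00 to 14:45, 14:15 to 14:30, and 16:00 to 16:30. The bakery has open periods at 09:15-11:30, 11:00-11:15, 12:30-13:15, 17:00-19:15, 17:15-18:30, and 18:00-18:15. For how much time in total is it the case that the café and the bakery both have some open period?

A, merged: 10:00–10:45, 11:45–12:15, 13:30–15:30, 16:00–16:30.
B, merged: 09:15–11:30, 12:30–13:15, 17:00–19:15.
A ∩ B = 10:00–10:45.
Total: 45 min.

45 min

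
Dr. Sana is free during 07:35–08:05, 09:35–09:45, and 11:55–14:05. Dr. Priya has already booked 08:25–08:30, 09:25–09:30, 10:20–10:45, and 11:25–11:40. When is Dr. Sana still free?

07:35–08:05, 09:35–09:45, 11:55–14:05

07:35–08:05: nothing removed.
09:35–09:45: nothing removed.
11:55–14:05: nothing removed.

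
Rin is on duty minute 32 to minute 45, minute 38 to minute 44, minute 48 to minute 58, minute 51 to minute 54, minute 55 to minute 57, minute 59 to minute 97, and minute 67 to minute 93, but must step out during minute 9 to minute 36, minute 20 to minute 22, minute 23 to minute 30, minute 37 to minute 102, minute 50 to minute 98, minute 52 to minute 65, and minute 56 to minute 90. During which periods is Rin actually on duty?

minute 36 to minute 37

A, merged: minute 32 to minute 45, minute 48 to minute 58, minute 59 to minute 97.
B, merged: minute 9 to minute 36, minute 37 to minute 102.
minute 32 to minute 45 \ B = minute 36 to minute 37.
minute 48 to minute 58: entirely removed.
minute 59 to minute 97: entirely removed.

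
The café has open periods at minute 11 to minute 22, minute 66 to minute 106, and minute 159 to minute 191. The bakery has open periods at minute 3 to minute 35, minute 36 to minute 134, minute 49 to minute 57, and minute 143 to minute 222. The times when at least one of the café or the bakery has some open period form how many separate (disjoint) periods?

B, merged: minute 3 to minute 35, minute 36 to minute 134, minute 143 to minute 222.
A ∪ B = minute 3 to minute 35, minute 36 to minute 134, minute 143 to minute 222.
That is 3 disjoint pieces.

3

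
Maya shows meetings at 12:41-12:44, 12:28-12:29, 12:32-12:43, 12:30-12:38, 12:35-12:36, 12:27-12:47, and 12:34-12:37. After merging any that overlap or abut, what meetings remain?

Sort by start: 12:27-12:47, 12:28-12:29, 12:30-12:38, 12:32-12:43, 12:34-12:37, 12:35-12:36, 12:41-12:44.
12:28-12:29 overlaps/touches 12:27-12:47 → extend to 12:27-12:47.
12:30-12:38 overlaps/touches 12:27-12:47 → extend to 12:27-12:47.
12:32-12:43 overlaps/touches 12:27-12:47 → extend to 12:27-12:47.
12:34-12:37 overlaps/touches 12:27-12:47 → extend to 12:27-12:47.
12:35-12:36 overlaps/touches 12:27-12:47 → extend to 12:27-12:47.
12:41-12:44 overlaps/touches 12:27-12:47 → extend to 12:27-12:47.

12:27-12:47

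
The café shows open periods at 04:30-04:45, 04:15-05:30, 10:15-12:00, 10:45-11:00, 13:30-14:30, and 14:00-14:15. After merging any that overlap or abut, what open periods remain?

04:15–05:30, 10:15–12:00, 13:30–14:30

Sort by start: 04:15–05:30, 04:30–04:45, 10:15–12:00, 10:45–11:00, 13:30–14:30, 14:00–14:15.
04:30–04:45 overlaps/touches 04:15–05:30 → extend to 04:15–05:30.
10:15–12:00 is disjoint → start new block.
10:45–11:00 overlaps/touches 10:15–12:00 → extend to 10:15–12:00.
13:30–14:30 is disjoint → start new block.
14:00–14:15 overlaps/touches 13:30–14:30 → extend to 13:30–14:30.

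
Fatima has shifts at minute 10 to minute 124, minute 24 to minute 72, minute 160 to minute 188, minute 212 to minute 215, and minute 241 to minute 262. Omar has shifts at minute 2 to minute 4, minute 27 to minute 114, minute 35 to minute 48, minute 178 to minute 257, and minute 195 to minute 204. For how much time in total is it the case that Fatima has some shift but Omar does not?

50 minutes

Merge the first list: minute 10 to minute 124, minute 160 to minute 188, minute 212 to minute 215, minute 241 to minute 262.
Merge the second list: minute 2 to minute 4, minute 27 to minute 114, minute 178 to minute 257.
A \ B = minute 10 to minute 27, minute 114 to minute 124, minute 160 to minute 178, minute 257 to minute 262.
Total: 17 minutes + 10 minutes + 18 minutes + 5 minutes = 50 minutes.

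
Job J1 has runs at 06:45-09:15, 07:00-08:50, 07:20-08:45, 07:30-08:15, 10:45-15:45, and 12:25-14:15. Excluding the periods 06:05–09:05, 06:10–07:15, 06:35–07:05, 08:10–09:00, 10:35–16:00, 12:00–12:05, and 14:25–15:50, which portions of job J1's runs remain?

09:05–09:15

Merge the first list: 06:45–09:15, 10:45–15:45.
Merge the second list: 06:05–09:05, 10:35–16:00.
06:45–09:15 minus B → 09:05–09:15.
10:45–15:45: fully covered by B → removed.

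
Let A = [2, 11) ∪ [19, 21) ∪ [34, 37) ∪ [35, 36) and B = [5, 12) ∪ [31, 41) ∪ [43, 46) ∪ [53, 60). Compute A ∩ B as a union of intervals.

[5, 11) ∪ [34, 37)

Merge the first list: [2, 11), [19, 21), [34, 37).
[2, 11) meets the second set on [5, 11).
[19, 21): no overlap with the second set.
[34, 37) meets the second set on [34, 37).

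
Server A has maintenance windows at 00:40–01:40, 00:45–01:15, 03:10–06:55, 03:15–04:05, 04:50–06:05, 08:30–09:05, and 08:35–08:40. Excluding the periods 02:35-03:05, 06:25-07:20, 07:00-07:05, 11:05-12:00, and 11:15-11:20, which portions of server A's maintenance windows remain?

00:40–01:40, 03:10–06:25, 08:30–09:05

First set merges to 00:40–01:40, 03:10–06:55, 08:30–09:05.
Second set merges to 02:35–03:05, 06:25–07:20, 11:05–12:00.
00:40–01:40: no B overlap → unchanged.
03:10–06:55 minus B → 03:10–06:25.
08:30–09:05: no B overlap → unchanged.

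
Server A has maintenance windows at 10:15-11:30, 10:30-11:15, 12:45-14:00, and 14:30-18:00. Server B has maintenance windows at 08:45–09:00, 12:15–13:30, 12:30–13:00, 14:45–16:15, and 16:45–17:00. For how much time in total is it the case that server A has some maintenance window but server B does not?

3 h 30 min

First set merges to 10:15-11:30, 12:45-14:00, 14:30-18:00.
Second set merges to 08:45-09:00, 12:15-13:30, 14:45-16:15, 16:45-17:00.
A \ B = 10:15-11:30, 13:30-14:00, 14:30-14:45, 16:15-16:45, 17:00-18:00.
Total: 1 h 15 min + 30 min + 15 min + 30 min + 1 h = 3 h 30 min.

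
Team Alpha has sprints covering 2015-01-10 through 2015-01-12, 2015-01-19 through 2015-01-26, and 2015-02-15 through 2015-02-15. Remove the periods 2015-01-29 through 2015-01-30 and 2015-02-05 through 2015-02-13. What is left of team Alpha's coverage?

2015-01-10 through 2015-01-12, 2015-01-19 through 2015-01-26, 2015-02-15 through 2015-02-15

2015-01-10 through 2015-01-12 is untouched.
2015-01-19 through 2015-01-26 is untouched.
2015-02-15 through 2015-02-15 is untouched.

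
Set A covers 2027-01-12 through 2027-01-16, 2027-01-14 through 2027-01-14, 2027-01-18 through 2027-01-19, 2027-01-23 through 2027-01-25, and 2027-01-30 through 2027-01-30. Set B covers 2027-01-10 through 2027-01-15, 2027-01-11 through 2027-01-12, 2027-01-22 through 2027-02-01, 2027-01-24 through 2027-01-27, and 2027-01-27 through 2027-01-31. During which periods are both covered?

2027-01-12 through 2027-01-15, 2027-01-23 through 2027-01-25, 2027-01-30 through 2027-01-30

First set merges to 2027-01-12 through 2027-01-16, 2027-01-18 through 2027-01-19, 2027-01-23 through 2027-01-25, 2027-01-30 through 2027-01-30.
Second set merges to 2027-01-10 through 2027-01-15, 2027-01-22 through 2027-02-01.
2027-01-12 through 2027-01-16 overlaps B on 2027-01-12 through 2027-01-15.
2027-01-18 through 2027-01-19 falls entirely outside B.
2027-01-23 through 2027-01-25 overlaps B on 2027-01-23 through 2027-01-25.
2027-01-30 through 2027-01-30 overlaps B on 2027-01-30 through 2027-01-30.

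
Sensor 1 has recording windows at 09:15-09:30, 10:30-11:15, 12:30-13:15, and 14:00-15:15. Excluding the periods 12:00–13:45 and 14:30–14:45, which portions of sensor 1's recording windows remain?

09:15–09:30, 10:30–11:15, 14:00–14:30, 14:45–15:15

09:15–09:30: no B overlap → unchanged.
10:30–11:15: no B overlap → unchanged.
12:30–13:15: fully covered by B → removed.
14:00–15:15 minus B → 14:00–14:30, 14:45–15:15.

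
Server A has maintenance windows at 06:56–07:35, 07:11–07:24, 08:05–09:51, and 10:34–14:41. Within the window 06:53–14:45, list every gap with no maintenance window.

06:53-06:56, 07:35-08:05, 09:51-10:34, 14:41-14:45

After merging, the occupied span is 06:56-07:35, 08:05-09:51, 10:34-14:41.
Uncovered inside 06:53-14:45: 06:53-06:56, 07:35-08:05, 09:51-10:34, 14:41-14:45.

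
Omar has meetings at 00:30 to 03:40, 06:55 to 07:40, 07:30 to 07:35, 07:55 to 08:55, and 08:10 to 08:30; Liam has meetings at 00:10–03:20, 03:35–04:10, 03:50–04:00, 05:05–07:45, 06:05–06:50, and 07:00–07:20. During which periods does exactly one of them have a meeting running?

00:10–00:30, 03:20–03:35, 03:40–04:10, 05:05–06:55, 07:40–07:45, 07:55–08:55

A, merged: 00:30–03:40, 06:55–07:40, 07:55–08:55.
B, merged: 00:10–03:20, 03:35–04:10, 05:05–07:45.
A \ B = 03:20–03:35, 07:55–08:55.
B \ A = 00:10–00:30, 03:40–04:10, 05:05–06:55, 07:40–07:45.
Union of the two gives the symmetric difference.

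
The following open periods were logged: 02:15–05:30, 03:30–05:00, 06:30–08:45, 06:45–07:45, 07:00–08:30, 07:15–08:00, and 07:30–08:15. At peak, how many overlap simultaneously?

At 07:30, 5 of the intervals are simultaneously active.
No point has more.

5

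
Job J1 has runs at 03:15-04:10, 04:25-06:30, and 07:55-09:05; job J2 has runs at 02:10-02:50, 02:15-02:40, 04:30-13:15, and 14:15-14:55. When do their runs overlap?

04:30–06:30, 07:55–09:05

B, merged: 02:10–02:50, 04:30–13:15, 14:15–14:55.
03:15–04:10: no overlap with the second set.
04:25–06:30 meets the second set on 04:30–06:30.
07:55–09:05 meets the second set on 07:55–09:05.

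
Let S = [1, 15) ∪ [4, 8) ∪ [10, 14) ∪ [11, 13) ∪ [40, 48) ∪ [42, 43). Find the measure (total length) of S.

Merged: [1, 15), [40, 48).
Lengths: 14 + 8 = 22.

22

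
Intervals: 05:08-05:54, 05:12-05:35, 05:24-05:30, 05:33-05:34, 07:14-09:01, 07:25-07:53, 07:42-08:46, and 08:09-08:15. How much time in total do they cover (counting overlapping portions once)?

Merged: 05:08-05:54, 07:14-09:01.
Lengths: 46 min + 1 h 47 min = 2 h 33 min.

2 h 33 min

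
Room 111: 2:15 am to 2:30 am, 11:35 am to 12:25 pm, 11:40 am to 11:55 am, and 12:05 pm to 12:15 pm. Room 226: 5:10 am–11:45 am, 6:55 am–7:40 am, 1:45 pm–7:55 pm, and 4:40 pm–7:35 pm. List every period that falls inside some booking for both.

11:35 am–11:45 am

Merge the first list: 2:15 am–2:30 am, 11:35 am–12:25 pm.
Merge the second list: 5:10 am–11:45 am, 1:45 pm–7:55 pm.
2:15 am–2:30 am falls entirely outside B.
11:35 am–12:25 pm overlaps B on 11:35 am–11:45 am.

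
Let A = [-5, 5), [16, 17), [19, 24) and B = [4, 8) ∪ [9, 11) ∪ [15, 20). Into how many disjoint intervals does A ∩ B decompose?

A ∩ B = [4, 5), [16, 17), [19, 20).
That is 3 disjoint pieces.

3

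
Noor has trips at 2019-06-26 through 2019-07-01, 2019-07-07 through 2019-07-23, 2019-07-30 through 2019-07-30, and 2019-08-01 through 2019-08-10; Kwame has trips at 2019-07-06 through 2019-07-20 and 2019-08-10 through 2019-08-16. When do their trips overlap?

2019-06-26 through 2019-07-01 falls entirely outside B.
2019-07-07 through 2019-07-23 overlaps B on 2019-07-07 through 2019-07-20.
2019-07-30 through 2019-07-30 falls entirely outside B.
2019-08-01 through 2019-08-10 overlaps B on 2019-08-10 through 2019-08-10.

2019-07-07 through 2019-07-20, 2019-08-10 through 2019-08-10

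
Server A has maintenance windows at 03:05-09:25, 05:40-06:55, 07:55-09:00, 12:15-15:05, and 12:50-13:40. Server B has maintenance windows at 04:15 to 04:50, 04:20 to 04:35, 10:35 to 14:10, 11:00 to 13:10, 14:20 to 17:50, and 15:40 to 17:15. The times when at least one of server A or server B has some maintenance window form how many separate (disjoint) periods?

2

Merge the first list: 03:05-09:25, 12:15-15:05.
Merge the second list: 04:15-04:50, 10:35-14:10, 14:20-17:50.
A ∪ B = 03:05-09:25, 10:35-17:50.
That is 2 disjoint pieces.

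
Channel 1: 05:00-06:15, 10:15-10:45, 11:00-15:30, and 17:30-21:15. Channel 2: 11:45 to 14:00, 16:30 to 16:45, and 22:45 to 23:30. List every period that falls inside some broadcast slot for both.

05:00–06:15 meets no B interval.
10:15–10:45 meets no B interval.
11:00–15:30 ∩ B → 11:45–14:00.
17:30–21:15 meets no B interval.

11:45–14:00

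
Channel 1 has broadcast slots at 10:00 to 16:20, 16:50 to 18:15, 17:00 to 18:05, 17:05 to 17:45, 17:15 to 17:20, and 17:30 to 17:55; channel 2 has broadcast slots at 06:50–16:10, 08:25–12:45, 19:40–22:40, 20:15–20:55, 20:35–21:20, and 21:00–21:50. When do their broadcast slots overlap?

10:00–16:10

Merge the first list: 10:00–16:20, 16:50–18:15.
Merge the second list: 06:50–16:10, 19:40–22:40.
10:00–16:20 meets the second set on 10:00–16:10.
16:50–18:15: no overlap with the second set.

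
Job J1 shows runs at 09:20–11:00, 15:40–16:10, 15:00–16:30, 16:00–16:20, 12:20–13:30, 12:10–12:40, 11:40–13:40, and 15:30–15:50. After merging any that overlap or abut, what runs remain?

Sort by start: 09:20–11:00, 11:40–13:40, 12:10–12:40, 12:20–13:30, 15:00–16:30, 15:30–15:50, 15:40–16:10, 16:00–16:20.
11:40–13:40 is disjoint → start new block.
12:10–12:40 overlaps/touches 11:40–13:40 → extend to 11:40–13:40.
12:20–13:30 overlaps/touches 11:40–13:40 → extend to 11:40–13:40.
15:00–16:30 is disjoint → start new block.
15:30–15:50 overlaps/touches 15:00–16:30 → extend to 15:00–16:30.
15:40–16:10 overlaps/touches 15:00–16:30 → extend to 15:00–16:30.
16:00–16:20 overlaps/touches 15:00–16:30 → extend to 15:00–16:30.

09:20–11:00, 11:40–13:40, 15:00–16:30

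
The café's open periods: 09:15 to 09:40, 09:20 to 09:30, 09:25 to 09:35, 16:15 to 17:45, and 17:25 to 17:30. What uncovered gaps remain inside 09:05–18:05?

The merged coverage is 09:15–09:40, 16:15–17:45.
Uncovered inside 09:05–18:05: 09:05–09:15, 09:40–16:15, 17:45–18:05.

09:05–09:15, 09:40–16:15, 17:45–18:05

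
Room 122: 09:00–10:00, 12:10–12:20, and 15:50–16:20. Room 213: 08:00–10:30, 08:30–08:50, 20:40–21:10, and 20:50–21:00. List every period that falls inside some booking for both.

09:00–10:00

Second set merges to 08:00–10:30, 20:40–21:10.
09:00–10:00 ∩ B → 09:00–10:00.
12:10–12:20 meets no B interval.
15:50–16:20 meets no B interval.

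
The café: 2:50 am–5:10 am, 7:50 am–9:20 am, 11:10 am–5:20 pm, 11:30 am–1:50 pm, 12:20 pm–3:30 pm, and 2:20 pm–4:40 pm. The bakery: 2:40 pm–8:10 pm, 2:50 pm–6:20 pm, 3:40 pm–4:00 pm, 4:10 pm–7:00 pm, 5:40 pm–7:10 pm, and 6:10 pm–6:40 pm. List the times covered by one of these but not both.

2:50 am–5:10 am, 7:50 am–9:20 am, 11:10 am–2:40 pm, 5:20 pm–8:10 pm

A, merged: 2:50 am–5:10 am, 7:50 am–9:20 am, 11:10 am–5:20 pm.
B, merged: 2:40 pm–8:10 pm.
Only in the first: 2:50 am–5:10 am, 7:50 am–9:20 am, 11:10 am–2:40 pm.
Only in the second: 5:20 pm–8:10 pm.
Together these are the periods covered by exactly one.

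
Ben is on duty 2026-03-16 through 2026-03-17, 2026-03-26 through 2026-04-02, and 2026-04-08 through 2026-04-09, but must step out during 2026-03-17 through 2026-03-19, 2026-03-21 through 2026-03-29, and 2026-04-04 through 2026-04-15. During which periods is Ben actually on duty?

2026-03-16 through 2026-03-17 with B removed leaves 2026-03-16 through 2026-03-16.
2026-03-26 through 2026-04-02 with B removed leaves 2026-03-30 through 2026-04-02.
2026-04-08 through 2026-04-09 lies entirely inside B → drops out.

2026-03-16 through 2026-03-16, 2026-03-30 through 2026-04-02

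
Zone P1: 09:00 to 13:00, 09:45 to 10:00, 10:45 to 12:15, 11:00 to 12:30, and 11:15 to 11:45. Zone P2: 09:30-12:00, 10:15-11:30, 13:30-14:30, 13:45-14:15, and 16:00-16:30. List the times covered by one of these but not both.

A, merged: 09:00–13:00.
B, merged: 09:30–12:00, 13:30–14:30, 16:00–16:30.
A \ B = 09:00–09:30, 12:00–13:00.
B \ A = 13:30–14:30, 16:00–16:30.
Union of the two gives the symmetric difference.

09:00–09:30, 12:00–13:00, 13:30–14:30, 16:00–16:30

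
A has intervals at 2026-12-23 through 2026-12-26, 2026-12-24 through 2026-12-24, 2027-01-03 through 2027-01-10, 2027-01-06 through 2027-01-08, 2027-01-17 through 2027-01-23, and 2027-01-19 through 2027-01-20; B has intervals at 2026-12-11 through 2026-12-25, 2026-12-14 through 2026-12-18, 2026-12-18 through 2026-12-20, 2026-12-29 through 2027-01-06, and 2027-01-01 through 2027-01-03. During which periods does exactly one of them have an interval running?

Merge the first list: 2026-12-23 through 2026-12-26, 2027-01-03 through 2027-01-10, 2027-01-17 through 2027-01-23.
Merge the second list: 2026-12-11 through 2026-12-25, 2026-12-29 through 2027-01-06.
A but not B: 2026-12-26 through 2026-12-26, 2027-01-07 through 2027-01-10, 2027-01-17 through 2027-01-23.
B but not A: 2026-12-11 through 2026-12-22, 2026-12-29 through 2027-01-02.
Combining gives A △ B.

2026-12-11 through 2026-12-22, 2026-12-26 through 2026-12-26, 2026-12-29 through 2027-01-02, 2027-01-07 through 2027-01-10, 2027-01-17 through 2027-01-23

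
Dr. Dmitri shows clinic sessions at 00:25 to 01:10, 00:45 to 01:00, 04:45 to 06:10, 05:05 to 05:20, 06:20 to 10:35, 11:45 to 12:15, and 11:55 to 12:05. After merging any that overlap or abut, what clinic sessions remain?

00:25-01:10, 04:45-06:10, 06:20-10:35, 11:45-12:15

00:45-01:00 overlaps/touches 00:25-01:10 → extend to 00:25-01:10.
04:45-06:10 is disjoint → start new block.
05:05-05:20 overlaps/touches 04:45-06:10 → extend to 04:45-06:10.
06:20-10:35 is disjoint → start new block.
11:45-12:15 is disjoint → start new block.
11:55-12:05 overlaps/touches 11:45-12:15 → extend to 11:45-12:15.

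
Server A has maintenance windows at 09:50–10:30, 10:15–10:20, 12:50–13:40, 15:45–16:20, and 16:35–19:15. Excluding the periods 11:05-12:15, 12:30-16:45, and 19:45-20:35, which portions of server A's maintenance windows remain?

A, merged: 09:50–10:30, 12:50–13:40, 15:45–16:20, 16:35–19:15.
09:50–10:30: no B overlap → unchanged.
12:50–13:40: fully covered by B → removed.
15:45–16:20: fully covered by B → removed.
16:35–19:15 minus B → 16:45–19:15.

09:50–10:30, 16:45–19:15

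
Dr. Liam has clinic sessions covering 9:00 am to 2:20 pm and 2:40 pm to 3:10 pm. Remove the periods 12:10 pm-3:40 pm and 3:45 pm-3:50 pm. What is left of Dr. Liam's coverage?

9:00 am–12:10 pm

9:00 am–2:20 pm with B removed leaves 9:00 am–12:10 pm.
2:40 pm–3:10 pm lies entirely inside B → drops out.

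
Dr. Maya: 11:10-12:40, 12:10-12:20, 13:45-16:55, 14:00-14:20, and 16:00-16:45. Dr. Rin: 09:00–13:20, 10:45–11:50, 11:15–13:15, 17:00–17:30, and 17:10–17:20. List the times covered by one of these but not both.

A, merged: 11:10-12:40, 13:45-16:55.
B, merged: 09:00-13:20, 17:00-17:30.
A \ B = 13:45-16:55.
B \ A = 09:00-11:10, 12:40-13:20, 17:00-17:30.
Union of the two gives the symmetric difference.

09:00-11:10, 12:40-13:20, 13:45-16:55, 17:00-17:30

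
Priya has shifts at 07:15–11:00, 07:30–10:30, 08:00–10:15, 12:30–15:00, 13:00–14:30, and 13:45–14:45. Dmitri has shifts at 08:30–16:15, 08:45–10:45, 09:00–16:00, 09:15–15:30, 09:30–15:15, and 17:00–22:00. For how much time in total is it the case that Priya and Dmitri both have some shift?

5 h

Merge the first list: 07:15–11:00, 12:30–15:00.
Merge the second list: 08:30–16:15, 17:00–22:00.
A ∩ B = 08:30–11:00, 12:30–15:00.
Total: 2 h 30 min + 2 h 30 min = 5 h.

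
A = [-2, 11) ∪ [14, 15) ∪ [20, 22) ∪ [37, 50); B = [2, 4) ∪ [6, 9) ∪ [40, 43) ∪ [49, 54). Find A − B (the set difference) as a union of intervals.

[-2, 11) minus B → [-2, 2), [4, 6), [9, 11).
[14, 15): no B overlap → unchanged.
[20, 22): no B overlap → unchanged.
[37, 50) minus B → [37, 40), [43, 49).

[-2, 2) ∪ [4, 6) ∪ [9, 11) ∪ [14, 15) ∪ [20, 22) ∪ [37, 40) ∪ [43, 49)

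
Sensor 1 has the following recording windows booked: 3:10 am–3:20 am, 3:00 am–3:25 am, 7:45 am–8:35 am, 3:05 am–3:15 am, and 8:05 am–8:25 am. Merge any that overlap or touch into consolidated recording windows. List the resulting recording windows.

Sort by start: 3:00 am-3:25 am, 3:05 am-3:15 am, 3:10 am-3:20 am, 7:45 am-8:35 am, 8:05 am-8:25 am.
3:05 am-3:15 am overlaps/touches 3:00 am-3:25 am → extend to 3:00 am-3:25 am.
3:10 am-3:20 am overlaps/touches 3:00 am-3:25 am → extend to 3:00 am-3:25 am.
7:45 am-8:35 am is disjoint → start new block.
8:05 am-8:25 am overlaps/touches 7:45 am-8:35 am → extend to 7:45 am-8:35 am.

3:00 am-3:25 am, 7:45 am-8:35 am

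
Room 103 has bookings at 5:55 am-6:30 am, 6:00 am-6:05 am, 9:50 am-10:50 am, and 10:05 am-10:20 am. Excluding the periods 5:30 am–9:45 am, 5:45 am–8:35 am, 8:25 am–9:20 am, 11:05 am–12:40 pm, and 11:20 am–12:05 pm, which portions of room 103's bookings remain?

A, merged: 5:55 am–6:30 am, 9:50 am–10:50 am.
B, merged: 5:30 am–9:45 am, 11:05 am–12:40 pm.
5:55 am–6:30 am lies entirely inside B → drops out.
9:50 am–10:50 am is untouched.

9:50 am–10:50 am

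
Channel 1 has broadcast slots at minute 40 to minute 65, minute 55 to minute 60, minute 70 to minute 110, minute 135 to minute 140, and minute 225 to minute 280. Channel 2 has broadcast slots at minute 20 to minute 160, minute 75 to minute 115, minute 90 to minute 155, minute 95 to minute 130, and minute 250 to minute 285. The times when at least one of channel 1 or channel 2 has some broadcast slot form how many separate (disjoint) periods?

2

A, merged: minute 40 to minute 65, minute 70 to minute 110, minute 135 to minute 140, minute 225 to minute 280.
B, merged: minute 20 to minute 160, minute 250 to minute 285.
A ∪ B = minute 20 to minute 160, minute 225 to minute 285.
That is 2 disjoint pieces.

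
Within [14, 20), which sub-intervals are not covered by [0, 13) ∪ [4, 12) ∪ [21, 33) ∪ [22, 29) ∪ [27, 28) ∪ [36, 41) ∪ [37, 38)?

After merging, the occupied span is [0, 13), [21, 33), [36, 41).
Complement within [14, 20): [14, 20).

[14, 20)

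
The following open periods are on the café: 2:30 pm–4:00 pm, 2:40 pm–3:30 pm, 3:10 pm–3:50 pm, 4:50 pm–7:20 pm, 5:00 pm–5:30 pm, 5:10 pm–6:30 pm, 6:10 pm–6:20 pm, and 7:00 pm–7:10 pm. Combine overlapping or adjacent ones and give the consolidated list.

2:30 pm–4:00 pm, 4:50 pm–7:20 pm

2:40 pm–3:30 pm overlaps/touches 2:30 pm–4:00 pm → extend to 2:30 pm–4:00 pm.
3:10 pm–3:50 pm overlaps/touches 2:30 pm–4:00 pm → extend to 2:30 pm–4:00 pm.
4:50 pm–7:20 pm is disjoint → start new block.
5:00 pm–5:30 pm overlaps/touches 4:50 pm–7:20 pm → extend to 4:50 pm–7:20 pm.
5:10 pm–6:30 pm overlaps/touches 4:50 pm–7:20 pm → extend to 4:50 pm–7:20 pm.
6:10 pm–6:20 pm overlaps/touches 4:50 pm–7:20 pm → extend to 4:50 pm–7:20 pm.
7:00 pm–7:10 pm overlaps/touches 4:50 pm–7:20 pm → extend to 4:50 pm–7:20 pm.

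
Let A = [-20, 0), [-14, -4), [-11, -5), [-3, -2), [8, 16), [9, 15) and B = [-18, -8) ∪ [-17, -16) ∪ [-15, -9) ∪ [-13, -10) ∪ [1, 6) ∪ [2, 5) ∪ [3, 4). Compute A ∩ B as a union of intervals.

[-18, -8)

Merge the first list: [-20, 0), [8, 16).
Merge the second list: [-18, -8), [1, 6).
[-20, 0) overlaps B on [-18, -8).
[8, 16) falls entirely outside B.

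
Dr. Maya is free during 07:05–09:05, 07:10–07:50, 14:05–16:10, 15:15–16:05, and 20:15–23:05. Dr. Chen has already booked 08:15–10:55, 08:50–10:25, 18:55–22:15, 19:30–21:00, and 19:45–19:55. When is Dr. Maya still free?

A, merged: 07:05–09:05, 14:05–16:10, 20:15–23:05.
B, merged: 08:15–10:55, 18:55–22:15.
07:05–09:05 minus B → 07:05–08:15.
14:05–16:10: no B overlap → unchanged.
20:15–23:05 minus B → 22:15–23:05.

07:05–08:15, 14:05–16:10, 22:15–23:05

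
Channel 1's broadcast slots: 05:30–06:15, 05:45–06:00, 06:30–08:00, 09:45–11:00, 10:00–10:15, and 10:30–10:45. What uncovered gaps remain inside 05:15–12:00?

05:15–05:30, 06:15–06:30, 08:00–09:45, 11:00–12:00

Covered (merged): 05:30–06:15, 06:30–08:00, 09:45–11:00.
Complement within 05:15–12:00: 05:15–05:30, 06:15–06:30, 08:00–09:45, 11:00–12:00.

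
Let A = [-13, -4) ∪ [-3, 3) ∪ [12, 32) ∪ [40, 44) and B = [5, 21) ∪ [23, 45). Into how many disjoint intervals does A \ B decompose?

3

A \ B = [-13, -4), [-3, 3), [21, 23).
That is 3 disjoint pieces.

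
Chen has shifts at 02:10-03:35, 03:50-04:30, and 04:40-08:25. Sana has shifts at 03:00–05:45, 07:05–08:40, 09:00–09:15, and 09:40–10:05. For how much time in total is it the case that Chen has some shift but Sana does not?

A \ B = 02:10-03:00, 05:45-07:05.
Total: 50 min + 1 h 20 min = 2 h 10 min.

2 h 10 min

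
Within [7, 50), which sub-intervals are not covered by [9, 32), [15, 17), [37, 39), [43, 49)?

[7, 9) ∪ [32, 37) ∪ [39, 43) ∪ [49, 50)

Covered (merged): [9, 32), [37, 39), [43, 49).
Complement within [7, 50): [7, 9), [32, 37), [39, 43), [49, 50).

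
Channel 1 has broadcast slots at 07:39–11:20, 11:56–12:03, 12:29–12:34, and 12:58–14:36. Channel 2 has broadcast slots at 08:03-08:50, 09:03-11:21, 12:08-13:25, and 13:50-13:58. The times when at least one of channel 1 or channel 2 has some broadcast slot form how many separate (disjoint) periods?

3

A ∪ B = 07:39–11:21, 11:56–12:03, 12:08–14:36.
That is 3 disjoint pieces.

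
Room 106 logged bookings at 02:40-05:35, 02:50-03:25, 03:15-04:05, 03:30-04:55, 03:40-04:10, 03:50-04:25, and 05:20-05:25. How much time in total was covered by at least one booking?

Merged: 02:40–05:35.
Length: 2 h 55 min.

2 h 55 min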